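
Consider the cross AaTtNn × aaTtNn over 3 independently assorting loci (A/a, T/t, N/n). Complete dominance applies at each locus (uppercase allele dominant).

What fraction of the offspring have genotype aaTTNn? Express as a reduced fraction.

P(aaTTNn) = 1/16

AaTtNn gametes: ATN×1, ATn×1, AtN×1, Atn×1, aTN×1, aTn×1, atN×1, atn×1
aaTtNn gametes: aTN×2, aTn×2, atN×2, atn×2
AaTtNn×aaTtNn grid (8·8=64): AaTTNN=2 AaTTNn=4 AaTTnn=2 AaTtNN=4 AaTtNn=8 AaTtnn=4 AattNN=2 AattNn=4 Aattnn=2 aaTTNN=2 aaTTNn=4 aaTTnn=2 aaTtNN=4 aaTtNn=8 aaTtnn=4 aattNN=2 aattNn=4 aattnn=2
aaTTNn hits 4/64; gcd=4; 4÷4/64÷4 = 1/16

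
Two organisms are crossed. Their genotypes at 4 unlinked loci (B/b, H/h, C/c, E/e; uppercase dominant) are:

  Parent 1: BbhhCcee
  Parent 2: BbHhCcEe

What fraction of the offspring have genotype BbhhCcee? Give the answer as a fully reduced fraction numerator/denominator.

P(BbhhCcee) = 1/16

BbhhCcee gametes: BhCe×4, Bhce×4, bhCe×4, bhce×4
BbHhCcEe gametes: BHCE×1, BHCe×1, BHcE×1, BHce×1, BhCE×1, BhCe×1, BhcE×1, Bhce×1, bHCE×1, bHCe×1, bHcE×1, bHce×1, bhCE×1, bhCe×1, bhcE×1, bhce×1
BbhhCcee×BbHhCcEe grid (16·16=256): BBHhCCEe=4 BBHhCCee=4 BBHhCcEe=8 BBHhCcee=8 BBHhccEe=4 BBHhccee=4 BBhhCCEe=4 BBhhCCee=4 BBhhCcEe=8 BBhhCcee=8 BBhhccEe=4 BBhhccee=4 BbHhCCEe=8 BbHhCCee=8 BbHhCcEe=16 BbHhCcee=16 BbHhccEe=8 BbHhccee=8 BbhhCCEe=8 BbhhCCee=8 BbhhCcEe=16 BbhhCcee=16 BbhhccEe=8 Bbhhccee=8 bbHhCCEe=4 bbHhCCee=4 bbHhCcEe=8 bbHhCcee=8 bbHhccEe=4 bbHhccee=4 bbhhCCEe=4 bbhhCCee=4 bbhhCcEe=8 bbhhCcee=8 bbhhccEe=4 bbhhccee=4
BbhhCcee hits 16/256; gcd=16; 16÷16/256÷16 = 1/16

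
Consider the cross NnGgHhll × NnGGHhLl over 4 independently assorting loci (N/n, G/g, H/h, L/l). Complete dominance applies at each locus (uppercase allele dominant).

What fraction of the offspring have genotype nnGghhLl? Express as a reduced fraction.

NnGgHhll gametes: NGHl×2, NGhl×2, NgHl×2, Nghl×2, nGHl×2, nGhl×2, ngHl×2, nghl×2
NnGGHhLl gametes: NGHL×2, NGHl×2, NGhL×2, NGhl×2, nGHL×2, nGHl×2, nGhL×2, nGhl×2
NnGgHhll×NnGGHhLl grid (16·16=256): NNGGHHLl=4 NNGGHHll=4 NNGGHhLl=8 NNGGHhll=8 NNGGhhLl=4 NNGGhhll=4 NNGgHHLl=4 NNGgHHll=4 NNGgHhLl=8 NNGgHhll=8 NNGghhLl=4 NNGghhll=4 NnGGHHLl=8 NnGGHHll=8 NnGGHhLl=16 NnGGHhll=16 NnGGhhLl=8 NnGGhhll=8 NnGgHHLl=8 NnGgHHll=8 NnGgHhLl=16 NnGgHhll=16 NnGghhLl=8 NnGghhll=8 nnGGHHLl=4 nnGGHHll=4 nnGGHhLl=8 nnGGHhll=8 nnGGhhLl=4 nnGGhhll=4 nnGgHHLl=4 nnGgHHll=4 nnGgHhLl=8 nnGgHhll=8 nnGghhLl=4 nnGghhll=4
nnGghhLl hits 4/256; gcd=4; 4÷4/256÷4 = 1/64

P(nnGghhLl) = 1/64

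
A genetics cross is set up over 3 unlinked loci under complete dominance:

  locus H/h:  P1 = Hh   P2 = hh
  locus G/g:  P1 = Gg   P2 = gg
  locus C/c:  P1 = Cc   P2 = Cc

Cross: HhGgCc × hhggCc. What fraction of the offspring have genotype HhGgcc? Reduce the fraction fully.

HhGgCc gametes: HGC×1, HGc×1, HgC×1, Hgc×1, hGC×1, hGc×1, hgC×1, hgc×1
hhggCc gametes: hgC×4, hgc×4
HhGgCc×hhggCc grid (8·8=64): HhGgCC=4 HhGgCc=8 HhGgcc=4 HhggCC=4 HhggCc=8 Hhggcc=4 hhGgCC=4 hhGgCc=8 hhGgcc=4 hhggCC=4 hhggCc=8 hhggcc=4
HhGgcc hits 4/64; gcd=4; 4÷4/64÷4 = 1/16

P(HhGgcc) = 1/16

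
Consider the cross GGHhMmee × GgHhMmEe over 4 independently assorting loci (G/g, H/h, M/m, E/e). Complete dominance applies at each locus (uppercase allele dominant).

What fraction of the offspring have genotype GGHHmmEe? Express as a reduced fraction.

GGHhMmee gametes: GHMe×4, GHme×4, GhMe×4, Ghme×4
GgHhMmEe gametes: GHME×1, GHMe×1, GHmE×1, GHme×1, GhME×1, GhMe×1, GhmE×1, Ghme×1, gHME×1, gHMe×1, gHmE×1, gHme×1, ghME×1, ghMe×1, ghmE×1, ghme×1
GGHhMmee×GgHhMmEe grid (16·16=256): GGHHMMEe=4 GGHHMMee=4 GGHHMmEe=8 GGHHMmee=8 GGHHmmEe=4 GGHHmmee=4 GGHhMMEe=8 GGHhMMee=8 GGHhMmEe=16 GGHhMmee=16 GGHhmmEe=8 GGHhmmee=8 GGhhMMEe=4 GGhhMMee=4 GGhhMmEe=8 GGhhMmee=8 GGhhmmEe=4 GGhhmmee=4 GgHHMMEe=4 GgHHMMee=4 GgHHMmEe=8 GgHHMmee=8 GgHHmmEe=4 GgHHmmee=4 GgHhMMEe=8 GgHhMMee=8 GgHhMmEe=16 GgHhMmee=16 GgHhmmEe=8 GgHhmmee=8 GghhMMEe=4 GghhMMee=4 GghhMmEe=8 GghhMmee=8 GghhmmEe=4 Gghhmmee=4
GGHHmmEe hits 4/256; gcd=4; 4÷4/256÷4 = 1/64

P(GGHHmmEe) = 1/64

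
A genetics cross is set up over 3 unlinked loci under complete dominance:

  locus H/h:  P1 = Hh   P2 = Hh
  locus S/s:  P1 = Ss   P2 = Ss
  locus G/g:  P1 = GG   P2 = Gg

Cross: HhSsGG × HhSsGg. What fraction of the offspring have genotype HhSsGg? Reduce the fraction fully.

HhSsGG gametes: HSG×2, HsG×2, hSG×2, hsG×2
HhSsGg gametes: HSG×1, HSg×1, HsG×1, Hsg×1, hSG×1, hSg×1, hsG×1, hsg×1
HhSsGG×HhSsGg grid (8·8=64): HHSSGG=2 HHSSGg=2 HHSsGG=4 HHSsGg=4 HHssGG=2 HHssGg=2 HhSSGG=4 HhSSGg=4 HhSsGG=8 HhSsGg=8 HhssGG=4 HhssGg=4 hhSSGG=2 hhSSGg=2 hhSsGG=4 hhSsGg=4 hhssGG=2 hhssGg=2
HhSsGg hits 8/64; gcd=8; 8÷8/64÷8 = 1/8

P(HhSsGg) = 1/8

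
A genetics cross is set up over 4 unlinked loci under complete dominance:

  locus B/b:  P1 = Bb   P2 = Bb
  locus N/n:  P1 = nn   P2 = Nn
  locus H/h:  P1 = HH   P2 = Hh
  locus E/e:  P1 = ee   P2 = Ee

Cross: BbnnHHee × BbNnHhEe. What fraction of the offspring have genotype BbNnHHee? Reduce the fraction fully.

P(BbNnHHee) = 1/16

BbnnHHee gametes: BnHe×8, bnHe×8
BbNnHhEe gametes: BNHE×1, BNHe×1, BNhE×1, BNhe×1, BnHE×1, BnHe×1, BnhE×1, Bnhe×1, bNHE×1, bNHe×1, bNhE×1, bNhe×1, bnHE×1, bnHe×1, bnhE×1, bnhe×1
BbnnHHee×BbNnHhEe grid (16·16=256): BBNnHHEe=8 BBNnHHee=8 BBNnHhEe=8 BBNnHhee=8 BBnnHHEe=8 BBnnHHee=8 BBnnHhEe=8 BBnnHhee=8 BbNnHHEe=16 BbNnHHee=16 BbNnHhEe=16 BbNnHhee=16 BbnnHHEe=16 BbnnHHee=16 BbnnHhEe=16 BbnnHhee=16 bbNnHHEe=8 bbNnHHee=8 bbNnHhEe=8 bbNnHhee=8 bbnnHHEe=8 bbnnHHee=8 bbnnHhEe=8 bbnnHhee=8
BbNnHHee hits 16/256; gcd=16; 16÷16/256÷16 = 1/16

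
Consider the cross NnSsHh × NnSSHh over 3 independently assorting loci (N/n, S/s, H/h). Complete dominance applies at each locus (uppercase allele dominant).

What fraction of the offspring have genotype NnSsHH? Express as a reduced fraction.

P(NnSsHH) = 1/16

NnSsHh gametes: NSH×1, NSh×1, NsH×1, Nsh×1, nSH×1, nSh×1, nsH×1, nsh×1
NnSSHh gametes: NSH×2, NSh×2, nSH×2, nSh×2
NnSsHh×NnSSHh grid (8·8=64): NNSSHH=2 NNSSHh=4 NNSShh=2 NNSsHH=2 NNSsHh=4 NNSshh=2 NnSSHH=4 NnSSHh=8 NnSShh=4 NnSsHH=4 NnSsHh=8 NnSshh=4 nnSSHH=2 nnSSHh=4 nnSShh=2 nnSsHH=2 nnSsHh=4 nnSshh=2
NnSsHH hits 4/64; gcd=4; 4÷4/64÷4 = 1/16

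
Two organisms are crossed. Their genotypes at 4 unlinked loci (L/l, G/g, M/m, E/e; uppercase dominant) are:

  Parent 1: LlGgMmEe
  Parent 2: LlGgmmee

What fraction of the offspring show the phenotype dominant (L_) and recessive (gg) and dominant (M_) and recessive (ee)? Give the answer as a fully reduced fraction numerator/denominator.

P(L_ gg M_ ee) = 3/64

LlGgMmEe gametes: LGME×1, LGMe×1, LGmE×1, LGme×1, LgME×1, LgMe×1, LgmE×1, Lgme×1, lGME×1, lGMe×1, lGmE×1, lGme×1, lgME×1, lgMe×1, lgmE×1, lgme×1
LlGgmmee gametes: LGme×4, Lgme×4, lGme×4, lgme×4
LlGgMmEe×LlGgmmee grid (16·16=256): LLGGMmEe=4 LLGGMmee=4 LLGGmmEe=4 LLGGmmee=4 LLGgMmEe=8 LLGgMmee=8 LLGgmmEe=8 LLGgmmee=8 LLggMmEe=4 LLggMmee=4 LLggmmEe=4 LLggmmee=4 LlGGMmEe=8 LlGGMmee=8 LlGGmmEe=8 LlGGmmee=8 LlGgMmEe=16 LlGgMmee=16 LlGgmmEe=16 LlGgmmee=16 LlggMmEe=8 LlggMmee=8 LlggmmEe=8 Llggmmee=8 llGGMmEe=4 llGGMmee=4 llGGmmEe=4 llGGmmee=4 llGgMmEe=8 llGgMmee=8 llGgmmEe=8 llGgmmee=8 llggMmEe=4 llggMmee=4 llggmmEe=4 llggmmee=4
L_ gg M_ ee hits 12/256; gcd=4; 12÷4/256÷4 = 3/64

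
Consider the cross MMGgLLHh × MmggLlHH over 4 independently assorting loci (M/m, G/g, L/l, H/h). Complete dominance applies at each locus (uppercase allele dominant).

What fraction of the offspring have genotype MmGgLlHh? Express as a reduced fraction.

P(MmGgLlHh) = 1/16

MMGgLLHh gametes: MGLH×4, MGLh×4, MgLH×4, MgLh×4
MmggLlHH gametes: MgLH×4, MglH×4, mgLH×4, mglH×4
MMGgLLHh×MmggLlHH grid (16·16=256): MMGgLLHH=16 MMGgLLHh=16 MMGgLlHH=16 MMGgLlHh=16 MMggLLHH=16 MMggLLHh=16 MMggLlHH=16 MMggLlHh=16 MmGgLLHH=16 MmGgLLHh=16 MmGgLlHH=16 MmGgLlHh=16 MmggLLHH=16 MmggLLHh=16 MmggLlHH=16 MmggLlHh=16
MmGgLlHh hits 16/256; gcd=16; 16÷16/256÷16 = 1/16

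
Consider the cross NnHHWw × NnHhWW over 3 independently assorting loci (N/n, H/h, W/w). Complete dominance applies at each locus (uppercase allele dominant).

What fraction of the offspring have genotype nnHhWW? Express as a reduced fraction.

NnHHWw gametes: NHW×2, NHw×2, nHW×2, nHw×2
NnHhWW gametes: NHW×2, NhW×2, nHW×2, nhW×2
NnHHWw×NnHhWW grid (8·8=64): NNHHWW=4 NNHHWw=4 NNHhWW=4 NNHhWw=4 NnHHWW=8 NnHHWw=8 NnHhWW=8 NnHhWw=8 nnHHWW=4 nnHHWw=4 nnHhWW=4 nnHhWw=4
nnHhWW hits 4/64; gcd=4; 4÷4/64÷4 = 1/16

P(nnHhWW) = 1/16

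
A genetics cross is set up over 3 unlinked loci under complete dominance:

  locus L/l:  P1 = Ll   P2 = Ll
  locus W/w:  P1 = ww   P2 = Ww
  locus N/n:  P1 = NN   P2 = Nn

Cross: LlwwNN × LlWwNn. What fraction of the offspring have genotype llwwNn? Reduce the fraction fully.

P(llwwNn) = 1/16

LlwwNN gametes: LwN×4, lwN×4
LlWwNn gametes: LWN×1, LWn×1, LwN×1, Lwn×1, lWN×1, lWn×1, lwN×1, lwn×1
LlwwNN×LlWwNn grid (8·8=64): LLWwNN=4 LLWwNn=4 LLwwNN=4 LLwwNn=4 LlWwNN=8 LlWwNn=8 LlwwNN=8 LlwwNn=8 llWwNN=4 llWwNn=4 llwwNN=4 llwwNn=4
llwwNn hits 4/64; gcd=4; 4÷4/64÷4 = 1/16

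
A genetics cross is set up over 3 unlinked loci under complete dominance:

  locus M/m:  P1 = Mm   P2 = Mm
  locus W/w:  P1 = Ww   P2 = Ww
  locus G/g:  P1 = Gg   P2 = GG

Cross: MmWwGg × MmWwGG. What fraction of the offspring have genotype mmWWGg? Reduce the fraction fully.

MmWwGg gametes: MWG×1, MWg×1, MwG×1, Mwg×1, mWG×1, mWg×1, mwG×1, mwg×1
MmWwGG gametes: MWG×2, MwG×2, mWG×2, mwG×2
MmWwGg×MmWwGG grid (8·8=64): MMWWGG=2 MMWWGg=2 MMWwGG=4 MMWwGg=4 MMwwGG=2 MMwwGg=2 MmWWGG=4 MmWWGg=4 MmWwGG=8 MmWwGg=8 MmwwGG=4 MmwwGg=4 mmWWGG=2 mmWWGg=2 mmWwGG=4 mmWwGg=4 mmwwGG=2 mmwwGg=2
mmWWGg hits 2/64; gcd=2; 2÷2/64÷2 = 1/32

P(mmWWGg) = 1/32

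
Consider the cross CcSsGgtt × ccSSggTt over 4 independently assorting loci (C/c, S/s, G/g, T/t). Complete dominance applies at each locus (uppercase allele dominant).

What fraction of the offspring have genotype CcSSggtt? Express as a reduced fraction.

P(CcSSggtt) = 1/16

CcSsGgtt gametes: CSGt×2, CSgt×2, CsGt×2, Csgt×2, cSGt×2, cSgt×2, csGt×2, csgt×2
ccSSggTt gametes: cSgT×8, cSgt×8
CcSsGgtt×ccSSggTt grid (16·16=256): CcSSGgTt=16 CcSSGgtt=16 CcSSggTt=16 CcSSggtt=16 CcSsGgTt=16 CcSsGgtt=16 CcSsggTt=16 CcSsggtt=16 ccSSGgTt=16 ccSSGgtt=16 ccSSggTt=16 ccSSggtt=16 ccSsGgTt=16 ccSsGgtt=16 ccSsggTt=16 ccSsggtt=16
CcSSggtt hits 16/256; gcd=16; 16÷16/256÷16 = 1/16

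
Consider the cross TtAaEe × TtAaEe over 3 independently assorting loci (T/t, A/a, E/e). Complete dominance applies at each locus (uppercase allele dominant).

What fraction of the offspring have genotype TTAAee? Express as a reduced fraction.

TtAaEe gametes: TAE×1, TAe×1, TaE×1, Tae×1, tAE×1, tAe×1, taE×1, tae×1
TtAaEe gametes: TAE×1, TAe×1, TaE×1, Tae×1, tAE×1, tAe×1, taE×1, tae×1
TtAaEe×TtAaEe grid (8·8=64): TTAAEE=1 TTAAEe=2 TTAAee=1 TTAaEE=2 TTAaEe=4 TTAaee=2 TTaaEE=1 TTaaEe=2 TTaaee=1 TtAAEE=2 TtAAEe=4 TtAAee=2 TtAaEE=4 TtAaEe=8 TtAaee=4 TtaaEE=2 TtaaEe=4 Ttaaee=2 ttAAEE=1 ttAAEe=2 ttAAee=1 ttAaEE=2 ttAaEe=4 ttAaee=2 ttaaEE=1 ttaaEe=2 ttaaee=1
TTAAee hits 1/64; gcd=1; 1÷1/64÷1 = 1/64

P(TTAAee) = 1/64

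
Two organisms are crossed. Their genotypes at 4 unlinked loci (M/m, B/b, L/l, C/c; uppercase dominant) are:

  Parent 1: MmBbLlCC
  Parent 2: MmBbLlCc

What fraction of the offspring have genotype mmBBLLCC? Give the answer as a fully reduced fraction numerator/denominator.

MmBbLlCC gametes: MBLC×2, MBlC×2, MbLC×2, MblC×2, mBLC×2, mBlC×2, mbLC×2, mblC×2
MmBbLlCc gametes: MBLC×1, MBLc×1, MBlC×1, MBlc×1, MbLC×1, MbLc×1, MblC×1, Mblc×1, mBLC×1, mBLc×1, mBlC×1, mBlc×1, mbLC×1, mbLc×1, mblC×1, mblc×1
MmBbLlCC×MmBbLlCc grid (16·16=256): MMBBLLCC=2 MMBBLLCc=2 MMBBLlCC=4 MMBBLlCc=4 MMBBllCC=2 MMBBllCc=2 MMBbLLCC=4 MMBbLLCc=4 MMBbLlCC=8 MMBbLlCc=8 MMBbllCC=4 MMBbllCc=4 MMbbLLCC=2 MMbbLLCc=2 MMbbLlCC=4 MMbbLlCc=4 MMbbllCC=2 MMbbllCc=2 MmBBLLCC=4 MmBBLLCc=4 MmBBLlCC=8 MmBBLlCc=8 MmBBllCC=4 MmBBllCc=4 MmBbLLCC=8 MmBbLLCc=8 MmBbLlCC=16 MmBbLlCc=16 MmBbllCC=8 MmBbllCc=8 MmbbLLCC=4 MmbbLLCc=4 MmbbLlCC=8 MmbbLlCc=8 MmbbllCC=4 MmbbllCc=4 mmBBLLCC=2 mmBBLLCc=2 mmBBLlCC=4 mmBBLlCc=4 mmBBllCC=2 mmBBllCc=2 mmBbLLCC=4 mmBbLLCc=4 mmBbLlCC=8 mmBbLlCc=8 mmBbllCC=4 mmBbllCc=4 mmbbLLCC=2 mmbbLLCc=2 mmbbLlCC=4 mmbbLlCc=4 mmbbllCC=2 mmbbllCc=2
mmBBLLCC hits 2/256; gcd=2; 2÷2/256÷2 = 1/128

P(mmBBLLCC) = 1/128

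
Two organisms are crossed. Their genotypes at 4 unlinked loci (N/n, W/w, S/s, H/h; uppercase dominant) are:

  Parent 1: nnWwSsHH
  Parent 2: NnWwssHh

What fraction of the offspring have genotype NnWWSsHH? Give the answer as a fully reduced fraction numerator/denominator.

nnWwSsHH gametes: nWSH×4, nWsH×4, nwSH×4, nwsH×4
NnWwssHh gametes: NWsH×2, NWsh×2, NwsH×2, Nwsh×2, nWsH×2, nWsh×2, nwsH×2, nwsh×2
nnWwSsHH×NnWwssHh grid (16·16=256): NnWWSsHH=8 NnWWSsHh=8 NnWWssHH=8 NnWWssHh=8 NnWwSsHH=16 NnWwSsHh=16 NnWwssHH=16 NnWwssHh=16 NnwwSsHH=8 NnwwSsHh=8 NnwwssHH=8 NnwwssHh=8 nnWWSsHH=8 nnWWSsHh=8 nnWWssHH=8 nnWWssHh=8 nnWwSsHH=16 nnWwSsHh=16 nnWwssHH=16 nnWwssHh=16 nnwwSsHH=8 nnwwSsHh=8 nnwwssHH=8 nnwwssHh=8
NnWWSsHH hits 8/256; gcd=8; 8÷8/256÷8 = 1/32

P(NnWWSsHH) = 1/32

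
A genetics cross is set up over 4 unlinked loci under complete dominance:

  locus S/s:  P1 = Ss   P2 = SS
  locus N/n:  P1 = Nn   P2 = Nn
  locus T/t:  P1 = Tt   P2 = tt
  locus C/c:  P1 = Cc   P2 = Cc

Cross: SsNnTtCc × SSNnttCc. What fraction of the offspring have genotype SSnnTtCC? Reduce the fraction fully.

SsNnTtCc gametes: SNTC×1, SNTc×1, SNtC×1, SNtc×1, SnTC×1, SnTc×1, SntC×1, Sntc×1, sNTC×1, sNTc×1, sNtC×1, sNtc×1, snTC×1, snTc×1, sntC×1, sntc×1
SSNnttCc gametes: SNtC×4, SNtc×4, SntC×4, Sntc×4
SsNnTtCc×SSNnttCc grid (16·16=256): SSNNTtCC=4 SSNNTtCc=8 SSNNTtcc=4 SSNNttCC=4 SSNNttCc=8 SSNNttcc=4 SSNnTtCC=8 SSNnTtCc=16 SSNnTtcc=8 SSNnttCC=8 SSNnttCc=16 SSNnttcc=8 SSnnTtCC=4 SSnnTtCc=8 SSnnTtcc=4 SSnnttCC=4 SSnnttCc=8 SSnnttcc=4 SsNNTtCC=4 SsNNTtCc=8 SsNNTtcc=4 SsNNttCC=4 SsNNttCc=8 SsNNttcc=4 SsNnTtCC=8 SsNnTtCc=16 SsNnTtcc=8 SsNnttCC=8 SsNnttCc=16 SsNnttcc=8 SsnnTtCC=4 SsnnTtCc=8 SsnnTtcc=4 SsnnttCC=4 SsnnttCc=8 Ssnnttcc=4
SSnnTtCC hits 4/256; gcd=4; 4÷4/256÷4 = 1/64

P(SSnnTtCC) = 1/64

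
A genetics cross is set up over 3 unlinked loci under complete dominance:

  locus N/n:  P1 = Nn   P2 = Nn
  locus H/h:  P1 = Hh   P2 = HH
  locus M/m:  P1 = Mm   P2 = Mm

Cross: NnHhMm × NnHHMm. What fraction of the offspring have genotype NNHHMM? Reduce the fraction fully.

P(NNHHMM) = 1/32

NnHhMm gametes: NHM×1, NHm×1, NhM×1, Nhm×1, nHM×1, nHm×1, nhM×1, nhm×1
NnHHMm gametes: NHM×2, NHm×2, nHM×2, nHm×2
NnHhMm×NnHHMm grid (8·8=64): NNHHMM=2 NNHHMm=4 NNHHmm=2 NNHhMM=2 NNHhMm=4 NNHhmm=2 NnHHMM=4 NnHHMm=8 NnHHmm=4 NnHhMM=4 NnHhMm=8 NnHhmm=4 nnHHMM=2 nnHHMm=4 nnHHmm=2 nnHhMM=2 nnHhMm=4 nnHhmm=2
NNHHMM hits 2/64; gcd=2; 2÷2/64÷2 = 1/32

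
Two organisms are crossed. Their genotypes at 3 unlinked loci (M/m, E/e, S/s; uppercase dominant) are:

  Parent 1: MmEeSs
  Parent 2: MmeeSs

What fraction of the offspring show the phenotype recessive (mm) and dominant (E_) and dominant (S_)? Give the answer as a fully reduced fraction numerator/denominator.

P(mm E_ S_) = 3/32

MmEeSs gametes: MES×1, MEs×1, MeS×1, Mes×1, mES×1, mEs×1, meS×1, mes×1
MmeeSs gametes: MeS×2, Mes×2, meS×2, mes×2
MmEeSs×MmeeSs grid (8·8=64): MMEeSS=2 MMEeSs=4 MMEess=2 MMeeSS=2 MMeeSs=4 MMeess=2 MmEeSS=4 MmEeSs=8 MmEess=4 MmeeSS=4 MmeeSs=8 Mmeess=4 mmEeSS=2 mmEeSs=4 mmEess=2 mmeeSS=2 mmeeSs=4 mmeess=2
mm E_ S_ hits 6/64; gcd=2; 6÷2/64÷2 = 3/32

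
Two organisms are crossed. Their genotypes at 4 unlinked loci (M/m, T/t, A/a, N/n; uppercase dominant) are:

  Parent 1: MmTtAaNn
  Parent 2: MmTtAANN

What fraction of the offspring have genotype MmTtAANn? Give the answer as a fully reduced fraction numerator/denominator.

P(MmTtAANn) = 1/16

MmTtAaNn gametes: MTAN×1, MTAn×1, MTaN×1, MTan×1, MtAN×1, MtAn×1, MtaN×1, Mtan×1, mTAN×1, mTAn×1, mTaN×1, mTan×1, mtAN×1, mtAn×1, mtaN×1, mtan×1
MmTtAANN gametes: MTAN×4, MtAN×4, mTAN×4, mtAN×4
MmTtAaNn×MmTtAANN grid (16·16=256): MMTTAANN=4 MMTTAANn=4 MMTTAaNN=4 MMTTAaNn=4 MMTtAANN=8 MMTtAANn=8 MMTtAaNN=8 MMTtAaNn=8 MMttAANN=4 MMttAANn=4 MMttAaNN=4 MMttAaNn=4 MmTTAANN=8 MmTTAANn=8 MmTTAaNN=8 MmTTAaNn=8 MmTtAANN=16 MmTtAANn=16 MmTtAaNN=16 MmTtAaNn=16 MmttAANN=8 MmttAANn=8 MmttAaNN=8 MmttAaNn=8 mmTTAANN=4 mmTTAANn=4 mmTTAaNN=4 mmTTAaNn=4 mmTtAANN=8 mmTtAANn=8 mmTtAaNN=8 mmTtAaNn=8 mmttAANN=4 mmttAANn=4 mmttAaNN=4 mmttAaNn=4
MmTtAANn hits 16/256; gcd=16; 16÷16/256÷16 = 1/16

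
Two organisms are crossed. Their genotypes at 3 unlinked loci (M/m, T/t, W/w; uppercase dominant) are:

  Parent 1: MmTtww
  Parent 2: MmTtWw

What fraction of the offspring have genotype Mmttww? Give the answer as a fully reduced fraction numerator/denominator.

MmTtww gametes: MTw×2, Mtw×2, mTw×2, mtw×2
MmTtWw gametes: MTW×1, MTw×1, MtW×1, Mtw×1, mTW×1, mTw×1, mtW×1, mtw×1
MmTtww×MmTtWw grid (8·8=64): MMTTWw=2 MMTTww=2 MMTtWw=4 MMTtww=4 MMttWw=2 MMttww=2 MmTTWw=4 MmTTww=4 MmTtWw=8 MmTtww=8 MmttWw=4 Mmttww=4 mmTTWw=2 mmTTww=2 mmTtWw=4 mmTtww=4 mmttWw=2 mmttww=2
Mmttww hits 4/64; gcd=4; 4÷4/64÷4 = 1/16

P(Mmttww) = 1/16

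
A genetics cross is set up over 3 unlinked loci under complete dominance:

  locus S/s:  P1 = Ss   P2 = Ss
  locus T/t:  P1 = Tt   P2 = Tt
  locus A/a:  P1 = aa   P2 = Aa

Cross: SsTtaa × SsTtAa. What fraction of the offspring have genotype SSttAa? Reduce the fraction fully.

SsTtaa gametes: STa×2, Sta×2, sTa×2, sta×2
SsTtAa gametes: STA×1, STa×1, StA×1, Sta×1, sTA×1, sTa×1, stA×1, sta×1
SsTtaa×SsTtAa grid (8·8=64): SSTTAa=2 SSTTaa=2 SSTtAa=4 SSTtaa=4 SSttAa=2 SSttaa=2 SsTTAa=4 SsTTaa=4 SsTtAa=8 SsTtaa=8 SsttAa=4 Ssttaa=4 ssTTAa=2 ssTTaa=2 ssTtAa=4 ssTtaa=4 ssttAa=2 ssttaa=2
SSttAa hits 2/64; gcd=2; 2÷2/64÷2 = 1/32

P(SSttAa) = 1/32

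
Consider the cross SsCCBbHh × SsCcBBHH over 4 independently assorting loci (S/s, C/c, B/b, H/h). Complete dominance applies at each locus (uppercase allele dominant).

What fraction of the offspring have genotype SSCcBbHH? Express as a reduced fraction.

P(SSCcBbHH) = 1/32

SsCCBbHh gametes: SCBH×2, SCBh×2, SCbH×2, SCbh×2, sCBH×2, sCBh×2, sCbH×2, sCbh×2
SsCcBBHH gametes: SCBH×4, ScBH×4, sCBH×4, scBH×4
SsCCBbHh×SsCcBBHH grid (16·16=256): SSCCBBHH=8 SSCCBBHh=8 SSCCBbHH=8 SSCCBbHh=8 SSCcBBHH=8 SSCcBBHh=8 SSCcBbHH=8 SSCcBbHh=8 SsCCBBHH=16 SsCCBBHh=16 SsCCBbHH=16 SsCCBbHh=16 SsCcBBHH=16 SsCcBBHh=16 SsCcBbHH=16 SsCcBbHh=16 ssCCBBHH=8 ssCCBBHh=8 ssCCBbHH=8 ssCCBbHh=8 ssCcBBHH=8 ssCcBBHh=8 ssCcBbHH=8 ssCcBbHh=8
SSCcBbHH hits 8/256; gcd=8; 8÷8/256÷8 = 1/32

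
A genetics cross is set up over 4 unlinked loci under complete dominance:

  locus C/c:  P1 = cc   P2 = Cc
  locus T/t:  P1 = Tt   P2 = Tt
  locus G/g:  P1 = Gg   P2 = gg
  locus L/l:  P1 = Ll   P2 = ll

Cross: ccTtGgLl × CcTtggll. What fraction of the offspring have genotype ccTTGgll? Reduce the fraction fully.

P(ccTTGgll) = 1/32

ccTtGgLl gametes: cTGL×2, cTGl×2, cTgL×2, cTgl×2, ctGL×2, ctGl×2, ctgL×2, ctgl×2
CcTtggll gametes: CTgl×4, Ctgl×4, cTgl×4, ctgl×4
ccTtGgLl×CcTtggll grid (16·16=256): CcTTGgLl=8 CcTTGgll=8 CcTTggLl=8 CcTTggll=8 CcTtGgLl=16 CcTtGgll=16 CcTtggLl=16 CcTtggll=16 CcttGgLl=8 CcttGgll=8 CcttggLl=8 Ccttggll=8 ccTTGgLl=8 ccTTGgll=8 ccTTggLl=8 ccTTggll=8 ccTtGgLl=16 ccTtGgll=16 ccTtggLl=16 ccTtggll=16 ccttGgLl=8 ccttGgll=8 ccttggLl=8 ccttggll=8
ccTTGgll hits 8/256; gcd=8; 8÷8/256÷8 = 1/32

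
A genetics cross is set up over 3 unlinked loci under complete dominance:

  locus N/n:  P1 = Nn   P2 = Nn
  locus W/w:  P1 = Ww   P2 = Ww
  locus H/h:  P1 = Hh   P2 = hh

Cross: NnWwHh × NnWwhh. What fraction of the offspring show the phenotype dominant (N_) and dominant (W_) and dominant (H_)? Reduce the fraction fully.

P(N_ W_ H_) = 9/32

NnWwHh gametes: NWH×1, NWh×1, NwH×1, Nwh×1, nWH×1, nWh×1, nwH×1, nwh×1
NnWwhh gametes: NWh×2, Nwh×2, nWh×2, nwh×2
NnWwHh×NnWwhh grid (8·8=64): NNWWHh=2 NNWWhh=2 NNWwHh=4 NNWwhh=4 NNwwHh=2 NNwwhh=2 NnWWHh=4 NnWWhh=4 NnWwHh=8 NnWwhh=8 NnwwHh=4 Nnwwhh=4 nnWWHh=2 nnWWhh=2 nnWwHh=4 nnWwhh=4 nnwwHh=2 nnwwhh=2
N_ W_ H_ hits 18/64; gcd=2; 18÷2/64÷2 = 9/32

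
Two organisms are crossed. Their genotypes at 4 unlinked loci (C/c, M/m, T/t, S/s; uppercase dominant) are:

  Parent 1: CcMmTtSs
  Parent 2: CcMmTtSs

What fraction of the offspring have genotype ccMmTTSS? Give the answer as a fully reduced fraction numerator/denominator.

CcMmTtSs gametes: CMTS×1, CMTs×1, CMtS×1, CMts×1, CmTS×1, CmTs×1, CmtS×1, Cmts×1, cMTS×1, cMTs×1, cMtS×1, cMts×1, cmTS×1, cmTs×1, cmtS×1, cmts×1
CcMmTtSs gametes: CMTS×1, CMTs×1, CMtS×1, CMts×1, CmTS×1, CmTs×1, CmtS×1, Cmts×1, cMTS×1, cMTs×1, cMtS×1, cMts×1, cmTS×1, cmTs×1, cmtS×1, cmts×1
CcMmTtSs×CcMmTtSs grid (16·16=256): CCMMTTSS=1 CCMMTTSs=2 CCMMTTss=1 CCMMTtSS=2 CCMMTtSs=4 CCMMTtss=2 CCMMttSS=1 CCMMttSs=2 CCMMttss=1 CCMmTTSS=2 CCMmTTSs=4 CCMmTTss=2 CCMmTtSS=4 CCMmTtSs=8 CCMmTtss=4 CCMmttSS=2 CCMmttSs=4 CCMmttss=2 CCmmTTSS=1 CCmmTTSs=2 CCmmTTss=1 CCmmTtSS=2 CCmmTtSs=4 CCmmTtss=2 CCmmttSS=1 CCmmttSs=2 CCmmttss=1 CcMMTTSS=2 CcMMTTSs=4 CcMMTTss=2 CcMMTtSS=4 CcMMTtSs=8 CcMMTtss=4 CcMMttSS=2 CcMMttSs=4 CcMMttss=2 CcMmTTSS=4 CcMmTTSs=8 CcMmTTss=4 CcMmTtSS=8 CcMmTtSs=16 CcMmTtss=8 CcMmttSS=4 CcMmttSs=8 CcMmttss=4 CcmmTTSS=2 CcmmTTSs=4 CcmmTTss=2 CcmmTtSS=4 CcmmTtSs=8 CcmmTtss=4 CcmmttSS=2 CcmmttSs=4 Ccmmttss=2 ccMMTTSS=1 ccMMTTSs=2 ccMMTTss=1 ccMMTtSS=2 ccMMTtSs=4 ccMMTtss=2 ccMMttSS=1 ccMMttSs=2 ccMMttss=1 ccMmTTSS=2 ccMmTTSs=4 ccMmTTss=2 ccMmTtSS=4 ccMmTtSs=8 ccMmTtss=4 ccMmttSS=2 ccMmttSs=4 ccMmttss=2 ccmmTTSS=1 ccmmTTSs=2 ccmmTTss=1 ccmmTtSS=2 ccmmTtSs=4 ccmmTtss=2 ccmmttSS=1 ccmmttSs=2 ccmmttss=1
ccMmTTSS hits 2/256; gcd=2; 2÷2/256÷2 = 1/128

P(ccMmTTSS) = 1/128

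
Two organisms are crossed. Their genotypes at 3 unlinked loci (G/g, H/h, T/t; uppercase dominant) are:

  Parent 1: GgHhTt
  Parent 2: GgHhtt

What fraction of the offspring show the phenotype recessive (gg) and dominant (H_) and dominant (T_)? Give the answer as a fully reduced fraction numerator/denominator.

P(gg H_ T_) = 3/32

GgHhTt gametes: GHT×1, GHt×1, GhT×1, Ght×1, gHT×1, gHt×1, ghT×1, ght×1
GgHhtt gametes: GHt×2, Ght×2, gHt×2, ght×2
GgHhTt×GgHhtt grid (8·8=64): GGHHTt=2 GGHHtt=2 GGHhTt=4 GGHhtt=4 GGhhTt=2 GGhhtt=2 GgHHTt=4 GgHHtt=4 GgHhTt=8 GgHhtt=8 GghhTt=4 Gghhtt=4 ggHHTt=2 ggHHtt=2 ggHhTt=4 ggHhtt=4 gghhTt=2 gghhtt=2
gg H_ T_ hits 6/64; gcd=2; 6÷2/64÷2 = 3/32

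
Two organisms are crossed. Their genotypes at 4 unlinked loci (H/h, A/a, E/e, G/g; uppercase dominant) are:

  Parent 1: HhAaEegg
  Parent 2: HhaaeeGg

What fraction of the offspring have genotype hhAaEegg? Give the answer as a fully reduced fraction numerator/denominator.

HhAaEegg gametes: HAEg×2, HAeg×2, HaEg×2, Haeg×2, hAEg×2, hAeg×2, haEg×2, haeg×2
HhaaeeGg gametes: HaeG×4, Haeg×4, haeG×4, haeg×4
HhAaEegg×HhaaeeGg grid (16·16=256): HHAaEeGg=8 HHAaEegg=8 HHAaeeGg=8 HHAaeegg=8 HHaaEeGg=8 HHaaEegg=8 HHaaeeGg=8 HHaaeegg=8 HhAaEeGg=16 HhAaEegg=16 HhAaeeGg=16 HhAaeegg=16 HhaaEeGg=16 HhaaEegg=16 HhaaeeGg=16 Hhaaeegg=16 hhAaEeGg=8 hhAaEegg=8 hhAaeeGg=8 hhAaeegg=8 hhaaEeGg=8 hhaaEegg=8 hhaaeeGg=8 hhaaeegg=8
hhAaEegg hits 8/256; gcd=8; 8÷8/256÷8 = 1/32

P(hhAaEegg) = 1/32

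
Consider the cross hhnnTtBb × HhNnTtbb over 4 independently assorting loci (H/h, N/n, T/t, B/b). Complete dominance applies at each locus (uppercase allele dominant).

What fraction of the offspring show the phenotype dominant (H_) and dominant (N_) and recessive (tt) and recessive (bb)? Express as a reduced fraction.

hhnnTtBb gametes: hnTB×4, hnTb×4, hntB×4, hntb×4
HhNnTtbb gametes: HNTb×2, HNtb×2, HnTb×2, Hntb×2, hNTb×2, hNtb×2, hnTb×2, hntb×2
hhnnTtBb×HhNnTtbb grid (16·16=256): HhNnTTBb=8 HhNnTTbb=8 HhNnTtBb=16 HhNnTtbb=16 HhNnttBb=8 HhNnttbb=8 HhnnTTBb=8 HhnnTTbb=8 HhnnTtBb=16 HhnnTtbb=16 HhnnttBb=8 Hhnnttbb=8 hhNnTTBb=8 hhNnTTbb=8 hhNnTtBb=16 hhNnTtbb=16 hhNnttBb=8 hhNnttbb=8 hhnnTTBb=8 hhnnTTbb=8 hhnnTtBb=16 hhnnTtbb=16 hhnnttBb=8 hhnnttbb=8
H_ N_ tt bb hits 8/256; gcd=8; 8÷8/256÷8 = 1/32

P(H_ N_ tt bb) = 1/32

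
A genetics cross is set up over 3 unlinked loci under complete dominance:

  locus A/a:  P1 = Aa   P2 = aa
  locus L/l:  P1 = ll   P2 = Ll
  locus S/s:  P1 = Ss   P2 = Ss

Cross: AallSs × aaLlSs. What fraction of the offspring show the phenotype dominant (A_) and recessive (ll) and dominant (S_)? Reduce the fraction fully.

AallSs gametes: AlS×2, Als×2, alS×2, als×2
aaLlSs gametes: aLS×2, aLs×2, alS×2, als×2
AallSs×aaLlSs grid (8·8=64): AaLlSS=4 AaLlSs=8 AaLlss=4 AallSS=4 AallSs=8 Aallss=4 aaLlSS=4 aaLlSs=8 aaLlss=4 aallSS=4 aallSs=8 aallss=4
A_ ll S_ hits 12/64; gcd=4; 12÷4/64÷4 = 3/16

P(A_ ll S_) = 3/16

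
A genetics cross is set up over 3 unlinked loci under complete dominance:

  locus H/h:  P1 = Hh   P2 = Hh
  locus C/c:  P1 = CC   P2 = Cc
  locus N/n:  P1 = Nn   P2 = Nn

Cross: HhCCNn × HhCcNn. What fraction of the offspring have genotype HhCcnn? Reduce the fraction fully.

P(HhCcnn) = 1/16

HhCCNn gametes: HCN×2, HCn×2, hCN×2, hCn×2
HhCcNn gametes: HCN×1, HCn×1, HcN×1, Hcn×1, hCN×1, hCn×1, hcN×1, hcn×1
HhCCNn×HhCcNn grid (8·8=64): HHCCNN=2 HHCCNn=4 HHCCnn=2 HHCcNN=2 HHCcNn=4 HHCcnn=2 HhCCNN=4 HhCCNn=8 HhCCnn=4 HhCcNN=4 HhCcNn=8 HhCcnn=4 hhCCNN=2 hhCCNn=4 hhCCnn=2 hhCcNN=2 hhCcNn=4 hhCcnn=2
HhCcnn hits 4/64; gcd=4; 4÷4/64÷4 = 1/16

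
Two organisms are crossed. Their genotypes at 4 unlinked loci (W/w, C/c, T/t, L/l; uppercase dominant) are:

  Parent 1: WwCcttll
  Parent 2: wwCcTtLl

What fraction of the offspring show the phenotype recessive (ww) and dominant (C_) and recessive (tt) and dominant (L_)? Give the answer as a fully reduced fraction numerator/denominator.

WwCcttll gametes: WCtl×4, Wctl×4, wCtl×4, wctl×4
wwCcTtLl gametes: wCTL×2, wCTl×2, wCtL×2, wCtl×2, wcTL×2, wcTl×2, wctL×2, wctl×2
WwCcttll×wwCcTtLl grid (16·16=256): WwCCTtLl=8 WwCCTtll=8 WwCCttLl=8 WwCCttll=8 WwCcTtLl=16 WwCcTtll=16 WwCcttLl=16 WwCcttll=16 WwccTtLl=8 WwccTtll=8 WwccttLl=8 Wwccttll=8 wwCCTtLl=8 wwCCTtll=8 wwCCttLl=8 wwCCttll=8 wwCcTtLl=16 wwCcTtll=16 wwCcttLl=16 wwCcttll=16 wwccTtLl=8 wwccTtll=8 wwccttLl=8 wwccttll=8
ww C_ tt L_ hits 24/256; gcd=8; 24÷8/256÷8 = 3/32

P(ww C_ tt L_) = 3/32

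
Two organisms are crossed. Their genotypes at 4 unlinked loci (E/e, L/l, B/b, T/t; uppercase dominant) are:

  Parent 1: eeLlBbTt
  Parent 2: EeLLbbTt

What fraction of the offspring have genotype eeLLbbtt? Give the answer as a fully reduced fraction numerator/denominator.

P(eeLLbbtt) = 1/32

eeLlBbTt gametes: eLBT×2, eLBt×2, eLbT×2, eLbt×2, elBT×2, elBt×2, elbT×2, elbt×2
EeLLbbTt gametes: ELbT×4, ELbt×4, eLbT×4, eLbt×4
eeLlBbTt×EeLLbbTt grid (16·16=256): EeLLBbTT=8 EeLLBbTt=16 EeLLBbtt=8 EeLLbbTT=8 EeLLbbTt=16 EeLLbbtt=8 EeLlBbTT=8 EeLlBbTt=16 EeLlBbtt=8 EeLlbbTT=8 EeLlbbTt=16 EeLlbbtt=8 eeLLBbTT=8 eeLLBbTt=16 eeLLBbtt=8 eeLLbbTT=8 eeLLbbTt=16 eeLLbbtt=8 eeLlBbTT=8 eeLlBbTt=16 eeLlBbtt=8 eeLlbbTT=8 eeLlbbTt=16 eeLlbbtt=8
eeLLbbtt hits 8/256; gcd=8; 8÷8/256÷8 = 1/32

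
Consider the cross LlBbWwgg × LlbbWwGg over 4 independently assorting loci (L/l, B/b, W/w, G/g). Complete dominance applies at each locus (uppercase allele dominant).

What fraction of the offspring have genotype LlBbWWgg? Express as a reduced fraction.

LlBbWwgg gametes: LBWg×2, LBwg×2, LbWg×2, Lbwg×2, lBWg×2, lBwg×2, lbWg×2, lbwg×2
LlbbWwGg gametes: LbWG×2, LbWg×2, LbwG×2, Lbwg×2, lbWG×2, lbWg×2, lbwG×2, lbwg×2
LlBbWwgg×LlbbWwGg grid (16·16=256): LLBbWWGg=4 LLBbWWgg=4 LLBbWwGg=8 LLBbWwgg=8 LLBbwwGg=4 LLBbwwgg=4 LLbbWWGg=4 LLbbWWgg=4 LLbbWwGg=8 LLbbWwgg=8 LLbbwwGg=4 LLbbwwgg=4 LlBbWWGg=8 LlBbWWgg=8 LlBbWwGg=16 LlBbWwgg=16 LlBbwwGg=8 LlBbwwgg=8 LlbbWWGg=8 LlbbWWgg=8 LlbbWwGg=16 LlbbWwgg=16 LlbbwwGg=8 Llbbwwgg=8 llBbWWGg=4 llBbWWgg=4 llBbWwGg=8 llBbWwgg=8 llBbwwGg=4 llBbwwgg=4 llbbWWGg=4 llbbWWgg=4 llbbWwGg=8 llbbWwgg=8 llbbwwGg=4 llbbwwgg=4
LlBbWWgg hits 8/256; gcd=8; 8÷8/256÷8 = 1/32

P(LlBbWWgg) = 1/32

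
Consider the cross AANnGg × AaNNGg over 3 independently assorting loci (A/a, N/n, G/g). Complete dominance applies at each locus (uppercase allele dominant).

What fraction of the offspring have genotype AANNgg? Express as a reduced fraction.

AANnGg gametes: ANG×2, ANg×2, AnG×2, Ang×2
AaNNGg gametes: ANG×2, ANg×2, aNG×2, aNg×2
AANnGg×AaNNGg grid (8·8=64): AANNGG=4 AANNGg=8 AANNgg=4 AANnGG=4 AANnGg=8 AANngg=4 AaNNGG=4 AaNNGg=8 AaNNgg=4 AaNnGG=4 AaNnGg=8 AaNngg=4
AANNgg hits 4/64; gcd=4; 4÷4/64÷4 = 1/16

P(AANNgg) = 1/16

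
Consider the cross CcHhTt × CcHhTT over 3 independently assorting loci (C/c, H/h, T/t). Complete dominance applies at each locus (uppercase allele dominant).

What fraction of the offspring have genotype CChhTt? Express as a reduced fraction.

P(CChhTt) = 1/32

CcHhTt gametes: CHT×1, CHt×1, ChT×1, Cht×1, cHT×1, cHt×1, chT×1, cht×1
CcHhTT gametes: CHT×2, ChT×2, cHT×2, chT×2
CcHhTt×CcHhTT grid (8·8=64): CCHHTT=2 CCHHTt=2 CCHhTT=4 CCHhTt=4 CChhTT=2 CChhTt=2 CcHHTT=4 CcHHTt=4 CcHhTT=8 CcHhTt=8 CchhTT=4 CchhTt=4 ccHHTT=2 ccHHTt=2 ccHhTT=4 ccHhTt=4 cchhTT=2 cchhTt=2
CChhTt hits 2/64; gcd=2; 2÷2/64÷2 = 1/32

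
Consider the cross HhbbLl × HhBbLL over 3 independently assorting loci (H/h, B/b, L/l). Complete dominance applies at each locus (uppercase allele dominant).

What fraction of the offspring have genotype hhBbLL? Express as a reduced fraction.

P(hhBbLL) = 1/16

HhbbLl gametes: HbL×2, Hbl×2, hbL×2, hbl×2
HhBbLL gametes: HBL×2, HbL×2, hBL×2, hbL×2
HhbbLl×HhBbLL grid (8·8=64): HHBbLL=4 HHBbLl=4 HHbbLL=4 HHbbLl=4 HhBbLL=8 HhBbLl=8 HhbbLL=8 HhbbLl=8 hhBbLL=4 hhBbLl=4 hhbbLL=4 hhbbLl=4
hhBbLL hits 4/64; gcd=4; 4÷4/64÷4 = 1/16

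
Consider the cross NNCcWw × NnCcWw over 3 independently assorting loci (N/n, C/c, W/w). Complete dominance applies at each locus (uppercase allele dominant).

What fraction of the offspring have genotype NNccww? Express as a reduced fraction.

NNCcWw gametes: NCW×2, NCw×2, NcW×2, Ncw×2
NnCcWw gametes: NCW×1, NCw×1, NcW×1, Ncw×1, nCW×1, nCw×1, ncW×1, ncw×1
NNCcWw×NnCcWw grid (8·8=64): NNCCWW=2 NNCCWw=4 NNCCww=2 NNCcWW=4 NNCcWw=8 NNCcww=4 NNccWW=2 NNccWw=4 NNccww=2 NnCCWW=2 NnCCWw=4 NnCCww=2 NnCcWW=4 NnCcWw=8 NnCcww=4 NnccWW=2 NnccWw=4 Nnccww=2
NNccww hits 2/64; gcd=2; 2÷2/64÷2 = 1/32

P(NNccww) = 1/32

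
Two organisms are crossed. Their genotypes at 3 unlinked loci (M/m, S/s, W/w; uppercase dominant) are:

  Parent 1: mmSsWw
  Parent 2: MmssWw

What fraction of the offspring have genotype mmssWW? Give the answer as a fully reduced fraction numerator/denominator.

P(mmssWW) = 1/16

mmSsWw gametes: mSW×2, mSw×2, msW×2, msw×2
MmssWw gametes: MsW×2, Msw×2, msW×2, msw×2
mmSsWw×MmssWw grid (8·8=64): MmSsWW=4 MmSsWw=8 MmSsww=4 MmssWW=4 MmssWw=8 Mmssww=4 mmSsWW=4 mmSsWw=8 mmSsww=4 mmssWW=4 mmssWw=8 mmssww=4
mmssWW hits 4/64; gcd=4; 4÷4/64÷4 = 1/16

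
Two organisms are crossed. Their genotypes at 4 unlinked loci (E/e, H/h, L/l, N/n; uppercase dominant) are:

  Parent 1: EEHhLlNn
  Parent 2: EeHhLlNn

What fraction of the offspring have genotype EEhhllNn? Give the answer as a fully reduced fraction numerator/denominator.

P(EEhhllNn) = 1/64

EEHhLlNn gametes: EHLN×2, EHLn×2, EHlN×2, EHln×2, EhLN×2, EhLn×2, EhlN×2, Ehln×2
EeHhLlNn gametes: EHLN×1, EHLn×1, EHlN×1, EHln×1, EhLN×1, EhLn×1, EhlN×1, Ehln×1, eHLN×1, eHLn×1, eHlN×1, eHln×1, ehLN×1, ehLn×1, ehlN×1, ehln×1
EEHhLlNn×EeHhLlNn grid (16·16=256): EEHHLLNN=2 EEHHLLNn=4 EEHHLLnn=2 EEHHLlNN=4 EEHHLlNn=8 EEHHLlnn=4 EEHHllNN=2 EEHHllNn=4 EEHHllnn=2 EEHhLLNN=4 EEHhLLNn=8 EEHhLLnn=4 EEHhLlNN=8 EEHhLlNn=16 EEHhLlnn=8 EEHhllNN=4 EEHhllNn=8 EEHhllnn=4 EEhhLLNN=2 EEhhLLNn=4 EEhhLLnn=2 EEhhLlNN=4 EEhhLlNn=8 EEhhLlnn=4 EEhhllNN=2 EEhhllNn=4 EEhhllnn=2 EeHHLLNN=2 EeHHLLNn=4 EeHHLLnn=2 EeHHLlNN=4 EeHHLlNn=8 EeHHLlnn=4 EeHHllNN=2 EeHHllNn=4 EeHHllnn=2 EeHhLLNN=4 EeHhLLNn=8 EeHhLLnn=4 EeHhLlNN=8 EeHhLlNn=16 EeHhLlnn=8 EeHhllNN=4 EeHhllNn=8 EeHhllnn=4 EehhLLNN=2 EehhLLNn=4 EehhLLnn=2 EehhLlNN=4 EehhLlNn=8 EehhLlnn=4 EehhllNN=2 EehhllNn=4 Eehhllnn=2
EEhhllNn hits 4/256; gcd=4; 4÷4/256÷4 = 1/64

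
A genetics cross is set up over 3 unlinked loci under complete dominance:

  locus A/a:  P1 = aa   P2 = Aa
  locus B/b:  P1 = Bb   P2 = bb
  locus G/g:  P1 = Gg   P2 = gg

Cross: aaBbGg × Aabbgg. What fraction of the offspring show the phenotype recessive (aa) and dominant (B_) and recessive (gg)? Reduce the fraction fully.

P(aa B_ gg) = 1/8

aaBbGg gametes: aBG×2, aBg×2, abG×2, abg×2
Aabbgg gametes: Abg×4, abg×4
aaBbGg×Aabbgg grid (8·8=64): AaBbGg=8 AaBbgg=8 AabbGg=8 Aabbgg=8 aaBbGg=8 aaBbgg=8 aabbGg=8 aabbgg=8
aa B_ gg hits 8/64; gcd=8; 8÷8/64÷8 = 1/8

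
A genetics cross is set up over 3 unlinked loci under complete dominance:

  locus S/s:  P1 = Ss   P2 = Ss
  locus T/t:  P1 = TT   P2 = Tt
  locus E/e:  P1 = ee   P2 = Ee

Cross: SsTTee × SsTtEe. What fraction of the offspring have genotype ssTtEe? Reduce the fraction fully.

SsTTee gametes: STe×4, sTe×4
SsTtEe gametes: STE×1, STe×1, StE×1, Ste×1, sTE×1, sTe×1, stE×1, ste×1
SsTTee×SsTtEe grid (8·8=64): SSTTEe=4 SSTTee=4 SSTtEe=4 SSTtee=4 SsTTEe=8 SsTTee=8 SsTtEe=8 SsTtee=8 ssTTEe=4 ssTTee=4 ssTtEe=4 ssTtee=4
ssTtEe hits 4/64; gcd=4; 4÷4/64÷4 = 1/16

P(ssTtEe) = 1/16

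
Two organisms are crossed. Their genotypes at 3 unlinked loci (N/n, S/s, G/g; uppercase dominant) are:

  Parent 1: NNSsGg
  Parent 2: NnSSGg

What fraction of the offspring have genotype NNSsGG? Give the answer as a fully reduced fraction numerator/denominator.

P(NNSsGG) = 1/16

NNSsGg gametes: NSG×2, NSg×2, NsG×2, Nsg×2
NnSSGg gametes: NSG×2, NSg×2, nSG×2, nSg×2
NNSsGg×NnSSGg grid (8·8=64): NNSSGG=4 NNSSGg=8 NNSSgg=4 NNSsGG=4 NNSsGg=8 NNSsgg=4 NnSSGG=4 NnSSGg=8 NnSSgg=4 NnSsGG=4 NnSsGg=8 NnSsgg=4
NNSsGG hits 4/64; gcd=4; 4÷4/64÷4 = 1/16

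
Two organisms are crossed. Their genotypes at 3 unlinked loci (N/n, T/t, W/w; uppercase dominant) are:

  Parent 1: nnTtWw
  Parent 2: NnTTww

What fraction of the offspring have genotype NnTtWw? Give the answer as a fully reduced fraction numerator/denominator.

P(NnTtWw) = 1/8

nnTtWw gametes: nTW×2, nTw×2, ntW×2, ntw×2
NnTTww gametes: NTw×4, nTw×4
nnTtWw×NnTTww grid (8·8=64): NnTTWw=8 NnTTww=8 NnTtWw=8 NnTtww=8 nnTTWw=8 nnTTww=8 nnTtWw=8 nnTtww=8
NnTtWw hits 8/64; gcd=8; 8÷8/64÷8 = 1/8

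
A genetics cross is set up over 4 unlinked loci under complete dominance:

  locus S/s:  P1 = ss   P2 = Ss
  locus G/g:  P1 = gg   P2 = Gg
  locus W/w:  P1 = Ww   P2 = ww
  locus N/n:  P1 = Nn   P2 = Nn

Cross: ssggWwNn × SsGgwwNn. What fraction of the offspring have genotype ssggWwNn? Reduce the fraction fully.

P(ssggWwNn) = 1/16

ssggWwNn gametes: sgWN×4, sgWn×4, sgwN×4, sgwn×4
SsGgwwNn gametes: SGwN×2, SGwn×2, SgwN×2, Sgwn×2, sGwN×2, sGwn×2, sgwN×2, sgwn×2
ssggWwNn×SsGgwwNn grid (16·16=256): SsGgWwNN=8 SsGgWwNn=16 SsGgWwnn=8 SsGgwwNN=8 SsGgwwNn=16 SsGgwwnn=8 SsggWwNN=8 SsggWwNn=16 SsggWwnn=8 SsggwwNN=8 SsggwwNn=16 Ssggwwnn=8 ssGgWwNN=8 ssGgWwNn=16 ssGgWwnn=8 ssGgwwNN=8 ssGgwwNn=16 ssGgwwnn=8 ssggWwNN=8 ssggWwNn=16 ssggWwnn=8 ssggwwNN=8 ssggwwNn=16 ssggwwnn=8
ssggWwNn hits 16/256; gcd=16; 16÷16/256÷16 = 1/16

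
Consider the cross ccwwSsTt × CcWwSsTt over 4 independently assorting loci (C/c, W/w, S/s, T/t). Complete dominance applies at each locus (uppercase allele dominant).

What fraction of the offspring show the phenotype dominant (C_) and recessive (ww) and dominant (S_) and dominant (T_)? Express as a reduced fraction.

P(C_ ww S_ T_) = 9/64

ccwwSsTt gametes: cwST×4, cwSt×4, cwsT×4, cwst×4
CcWwSsTt gametes: CWST×1, CWSt×1, CWsT×1, CWst×1, CwST×1, CwSt×1, CwsT×1, Cwst×1, cWST×1, cWSt×1, cWsT×1, cWst×1, cwST×1, cwSt×1, cwsT×1, cwst×1
ccwwSsTt×CcWwSsTt grid (16·16=256): CcWwSSTT=4 CcWwSSTt=8 CcWwSStt=4 CcWwSsTT=8 CcWwSsTt=16 CcWwSstt=8 CcWwssTT=4 CcWwssTt=8 CcWwsstt=4 CcwwSSTT=4 CcwwSSTt=8 CcwwSStt=4 CcwwSsTT=8 CcwwSsTt=16 CcwwSstt=8 CcwwssTT=4 CcwwssTt=8 Ccwwsstt=4 ccWwSSTT=4 ccWwSSTt=8 ccWwSStt=4 ccWwSsTT=8 ccWwSsTt=16 ccWwSstt=8 ccWwssTT=4 ccWwssTt=8 ccWwsstt=4 ccwwSSTT=4 ccwwSSTt=8 ccwwSStt=4 ccwwSsTT=8 ccwwSsTt=16 ccwwSstt=8 ccwwssTT=4 ccwwssTt=8 ccwwsstt=4
C_ ww S_ T_ hits 36/256; gcd=4; 36÷4/256÷4 = 9/64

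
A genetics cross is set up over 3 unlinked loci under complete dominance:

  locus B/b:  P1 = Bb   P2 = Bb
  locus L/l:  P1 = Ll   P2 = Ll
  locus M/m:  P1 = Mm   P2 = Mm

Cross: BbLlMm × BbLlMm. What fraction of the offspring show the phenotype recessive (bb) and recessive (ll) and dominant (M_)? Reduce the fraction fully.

P(bb ll M_) = 3/64

BbLlMm gametes: BLM×1, BLm×1, BlM×1, Blm×1, bLM×1, bLm×1, blM×1, blm×1
BbLlMm gametes: BLM×1, BLm×1, BlM×1, Blm×1, bLM×1, bLm×1, blM×1, blm×1
BbLlMm×BbLlMm grid (8·8=64): BBLLMM=1 BBLLMm=2 BBLLmm=1 BBLlMM=2 BBLlMm=4 BBLlmm=2 BBllMM=1 BBllMm=2 BBllmm=1 BbLLMM=2 BbLLMm=4 BbLLmm=2 BbLlMM=4 BbLlMm=8 BbLlmm=4 BbllMM=2 BbllMm=4 Bbllmm=2 bbLLMM=1 bbLLMm=2 bbLLmm=1 bbLlMM=2 bbLlMm=4 bbLlmm=2 bbllMM=1 bbllMm=2 bbllmm=1
bb ll M_ hits 3/64; gcd=1; 3÷1/64÷1 = 3/64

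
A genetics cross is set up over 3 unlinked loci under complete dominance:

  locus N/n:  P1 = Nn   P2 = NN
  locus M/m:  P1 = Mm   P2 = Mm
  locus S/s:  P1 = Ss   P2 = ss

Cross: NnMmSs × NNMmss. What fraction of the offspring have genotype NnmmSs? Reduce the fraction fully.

NnMmSs gametes: NMS×1, NMs×1, NmS×1, Nms×1, nMS×1, nMs×1, nmS×1, nms×1
NNMmss gametes: NMs×4, Nms×4
NnMmSs×NNMmss grid (8·8=64): NNMMSs=4 NNMMss=4 NNMmSs=8 NNMmss=8 NNmmSs=4 NNmmss=4 NnMMSs=4 NnMMss=4 NnMmSs=8 NnMmss=8 NnmmSs=4 Nnmmss=4
NnmmSs hits 4/64; gcd=4; 4÷4/64÷4 = 1/16

P(NnmmSs) = 1/16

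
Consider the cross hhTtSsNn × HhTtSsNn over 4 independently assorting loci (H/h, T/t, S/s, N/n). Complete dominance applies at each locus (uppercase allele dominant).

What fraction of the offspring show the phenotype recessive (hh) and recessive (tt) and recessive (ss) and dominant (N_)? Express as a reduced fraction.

P(hh tt ss N_) = 3/128

hhTtSsNn gametes: hTSN×2, hTSn×2, hTsN×2, hTsn×2, htSN×2, htSn×2, htsN×2, htsn×2
HhTtSsNn gametes: HTSN×1, HTSn×1, HTsN×1, HTsn×1, HtSN×1, HtSn×1, HtsN×1, Htsn×1, hTSN×1, hTSn×1, hTsN×1, hTsn×1, htSN×1, htSn×1, htsN×1, htsn×1
hhTtSsNn×HhTtSsNn grid (16·16=256): HhTTSSNN=2 HhTTSSNn=4 HhTTSSnn=2 HhTTSsNN=4 HhTTSsNn=8 HhTTSsnn=4 HhTTssNN=2 HhTTssNn=4 HhTTssnn=2 HhTtSSNN=4 HhTtSSNn=8 HhTtSSnn=4 HhTtSsNN=8 HhTtSsNn=16 HhTtSsnn=8 HhTtssNN=4 HhTtssNn=8 HhTtssnn=4 HhttSSNN=2 HhttSSNn=4 HhttSSnn=2 HhttSsNN=4 HhttSsNn=8 HhttSsnn=4 HhttssNN=2 HhttssNn=4 Hhttssnn=2 hhTTSSNN=2 hhTTSSNn=4 hhTTSSnn=2 hhTTSsNN=4 hhTTSsNn=8 hhTTSsnn=4 hhTTssNN=2 hhTTssNn=4 hhTTssnn=2 hhTtSSNN=4 hhTtSSNn=8 hhTtSSnn=4 hhTtSsNN=8 hhTtSsNn=16 hhTtSsnn=8 hhTtssNN=4 hhTtssNn=8 hhTtssnn=4 hhttSSNN=2 hhttSSNn=4 hhttSSnn=2 hhttSsNN=4 hhttSsNn=8 hhttSsnn=4 hhttssNN=2 hhttssNn=4 hhttssnn=2
hh tt ss N_ hits 6/256; gcd=2; 6÷2/256÷2 = 3/128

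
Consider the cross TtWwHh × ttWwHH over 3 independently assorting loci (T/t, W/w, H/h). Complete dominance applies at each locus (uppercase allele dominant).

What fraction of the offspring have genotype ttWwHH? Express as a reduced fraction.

TtWwHh gametes: TWH×1, TWh×1, TwH×1, Twh×1, tWH×1, tWh×1, twH×1, twh×1
ttWwHH gametes: tWH×4, twH×4
TtWwHh×ttWwHH grid (8·8=64): TtWWHH=4 TtWWHh=4 TtWwHH=8 TtWwHh=8 TtwwHH=4 TtwwHh=4 ttWWHH=4 ttWWHh=4 ttWwHH=8 ttWwHh=8 ttwwHH=4 ttwwHh=4
ttWwHH hits 8/64; gcd=8; 8÷8/64÷8 = 1/8

P(ttWwHH) = 1/8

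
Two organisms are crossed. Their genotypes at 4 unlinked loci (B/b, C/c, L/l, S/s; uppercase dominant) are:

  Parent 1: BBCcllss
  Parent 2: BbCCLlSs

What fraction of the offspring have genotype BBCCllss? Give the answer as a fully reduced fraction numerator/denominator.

BBCcllss gametes: BCls×8, Bcls×8
BbCCLlSs gametes: BCLS×2, BCLs×2, BClS×2, BCls×2, bCLS×2, bCLs×2, bClS×2, bCls×2
BBCcllss×BbCCLlSs grid (16·16=256): BBCCLlSs=16 BBCCLlss=16 BBCCllSs=16 BBCCllss=16 BBCcLlSs=16 BBCcLlss=16 BBCcllSs=16 BBCcllss=16 BbCCLlSs=16 BbCCLlss=16 BbCCllSs=16 BbCCllss=16 BbCcLlSs=16 BbCcLlss=16 BbCcllSs=16 BbCcllss=16
BBCCllss hits 16/256; gcd=16; 16÷16/256÷16 = 1/16

P(BBCCllss) = 1/16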